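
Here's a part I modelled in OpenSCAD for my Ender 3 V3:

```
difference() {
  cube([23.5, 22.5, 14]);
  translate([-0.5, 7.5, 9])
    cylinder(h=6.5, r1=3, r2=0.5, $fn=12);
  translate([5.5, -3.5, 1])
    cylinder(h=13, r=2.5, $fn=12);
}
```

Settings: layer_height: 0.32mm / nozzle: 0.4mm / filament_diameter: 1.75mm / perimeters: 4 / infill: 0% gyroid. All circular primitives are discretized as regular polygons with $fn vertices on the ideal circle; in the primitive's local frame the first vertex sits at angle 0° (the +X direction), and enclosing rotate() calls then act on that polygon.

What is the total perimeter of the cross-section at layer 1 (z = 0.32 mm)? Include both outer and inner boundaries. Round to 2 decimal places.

At z = 0.32 mm: the cube (footprint 23.5×22.5) is included at this height (perimeter 92.00 mm); the cone at (-0.5, 7.5) does not reach this height (z outside [9, 15.5]); the cylinder at (5.5, -3.5) does not reach this height (z outside [1, 14]); Subtracting the remaining from the first: none of the subtracted shapes is present at this height, so the 23.5×22.5 cube is unchanged — boundary = 92.00 mm. Overall, the cross-section is a single solid region. Total boundary length (outer) = 92.00 mm.

92.00 mm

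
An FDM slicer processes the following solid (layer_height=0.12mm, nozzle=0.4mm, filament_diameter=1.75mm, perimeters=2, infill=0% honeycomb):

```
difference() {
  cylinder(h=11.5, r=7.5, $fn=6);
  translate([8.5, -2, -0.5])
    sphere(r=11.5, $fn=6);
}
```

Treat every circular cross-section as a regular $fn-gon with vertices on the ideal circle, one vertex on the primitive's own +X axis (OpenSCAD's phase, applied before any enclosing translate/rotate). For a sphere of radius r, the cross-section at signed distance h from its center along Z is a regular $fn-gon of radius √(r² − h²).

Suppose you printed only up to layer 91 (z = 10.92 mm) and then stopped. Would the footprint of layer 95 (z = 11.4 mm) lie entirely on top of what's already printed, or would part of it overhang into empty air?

entirely on top

Compare the two slices. At z = 10.92: the r=7.5 cylinder contributes a regular 6-gon of circumradius 7.5 (area = (6/2)·7.500²·sin(360°/6) = 146.14 mm²); the r=11.5 sphere at (8.5, -2) contributes a regular 6-gon of circumradius √(11.5²−11.42²) = 1.354 (area = (6/2)·1.354²·sin(360°/6) = 4.76 mm²); Subtracting the remaining from the first: starting from the r=7.5 cylinder (146.14 mm²), the r=11.5 sphere at (8.5, -2) misses the remaining region (no effect) — area = 146.14 mm². At z = 11.4: the r=7.5 cylinder gives a regular 6-gon of circumradius 7.5 (constant along its height) (area = (6/2)·7.500²·sin(360°/6) = 146.14 mm²); the sphere at (8.5, -2) does not reach this height (|z−center|=11.900 > r=11.5); After the difference (first − rest): none of the subtracted shapes is present at this height, so the r=7.5 cylinder is unchanged — area = 146.14 mm². Checking containment: the cross-section at z = 11.4 is a subset of the cross-section at z = 10.92.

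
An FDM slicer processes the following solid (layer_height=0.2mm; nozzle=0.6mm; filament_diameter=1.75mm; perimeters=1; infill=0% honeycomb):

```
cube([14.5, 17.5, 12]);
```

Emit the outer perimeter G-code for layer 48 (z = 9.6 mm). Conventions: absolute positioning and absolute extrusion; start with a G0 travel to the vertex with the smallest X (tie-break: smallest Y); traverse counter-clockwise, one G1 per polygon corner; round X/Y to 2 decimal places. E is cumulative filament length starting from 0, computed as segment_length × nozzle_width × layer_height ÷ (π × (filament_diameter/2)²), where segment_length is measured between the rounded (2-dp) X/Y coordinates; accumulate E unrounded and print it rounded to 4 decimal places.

At z = 9.6 mm: the 14.5×17.5 cube contributes its full rectangle. The outline is a single polygon with 4 vertices. Extrusion per mm of travel: 0.6 × 0.2 / (π × 0.875²) = 0.049890. Accumulating E over each segment gives final E = 3.1930.

G0 X0.00 Y0.00 Z9.60
G1 X14.50 Y0.00 E0.7234
G1 X14.50 Y17.50 E1.5965
G1 X0.00 Y17.50 E2.3199
G1 X0.00 Y0.00 E3.1930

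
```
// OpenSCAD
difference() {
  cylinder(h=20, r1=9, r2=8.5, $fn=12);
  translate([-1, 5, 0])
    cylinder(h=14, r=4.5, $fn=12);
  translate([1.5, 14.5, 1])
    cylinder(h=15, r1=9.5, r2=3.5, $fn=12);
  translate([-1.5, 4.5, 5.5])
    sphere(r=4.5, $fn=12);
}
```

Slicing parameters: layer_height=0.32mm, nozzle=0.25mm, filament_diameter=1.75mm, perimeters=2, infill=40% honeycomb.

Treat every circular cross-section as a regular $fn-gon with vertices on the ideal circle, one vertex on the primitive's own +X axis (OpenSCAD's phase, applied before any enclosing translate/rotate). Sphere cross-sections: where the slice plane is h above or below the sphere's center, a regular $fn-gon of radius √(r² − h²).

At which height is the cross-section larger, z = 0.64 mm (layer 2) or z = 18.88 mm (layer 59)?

Layer 2 (z = 0.64): the cone: at t=0.032 of its height the radius interpolates to r₁+(r₂−r₁)t = 8.984, giving a regular 12-gon of that circumradius (area = (12/2)·8.984²·sin(360°/12) = 242.14 mm²); the r=4.5 cylinder at (-1, 5) gives a regular 12-gon of circumradius 4.5 (constant along its height) (area = (12/2)·4.500²·sin(360°/12) = 60.75 mm²); the cone at (1.5, 14.5) is absent (z outside [1, 16]); the sphere at (-1.5, 4.5) is absent (|z−center|=4.860 > r=4.5); After the difference (first − rest): starting from the cone (242.14 mm²), the r=4.5 cylinder at (-1, 5) partially overlaps it — only the 57.70 mm² overlap (of its 60.75 mm²) is removed, clipping the outline — area = 184.44 mm². So its area = 184.44 mm². Layer 59 (z = 18.88): the cone: at t=0.944 of its height the radius interpolates to r₁+(r₂−r₁)t = 8.528, giving a regular 12-gon of that circumradius (area = (12/2)·8.528²·sin(360°/12) = 218.18 mm²); the cylinder at (-1, 5) is absent (z outside [0, 14]); the cone at (1.5, 14.5) is absent (z outside [1, 16]); the sphere at (-1.5, 4.5) does not reach this height (|z−center|=13.380 > r=4.5); Subtracting the remaining from the first: none of the subtracted shapes is present at this height, so the cone is unchanged — area = 218.18 mm². So its area = 218.18 mm². Layer 59 is larger (218.18 vs 184.44 mm²).

layer 59 (z = 18.88 mm)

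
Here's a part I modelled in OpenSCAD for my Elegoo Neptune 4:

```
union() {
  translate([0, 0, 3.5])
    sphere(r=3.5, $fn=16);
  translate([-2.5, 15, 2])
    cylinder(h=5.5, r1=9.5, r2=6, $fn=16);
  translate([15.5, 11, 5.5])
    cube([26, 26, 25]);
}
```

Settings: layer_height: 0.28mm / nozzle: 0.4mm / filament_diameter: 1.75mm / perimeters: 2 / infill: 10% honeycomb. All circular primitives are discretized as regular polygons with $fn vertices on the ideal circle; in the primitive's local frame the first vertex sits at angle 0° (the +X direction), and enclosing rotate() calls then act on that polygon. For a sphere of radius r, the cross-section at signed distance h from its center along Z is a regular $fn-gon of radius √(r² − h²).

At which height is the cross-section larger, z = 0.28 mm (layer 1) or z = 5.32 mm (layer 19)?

layer 19 (z = 5.32 mm)

Layer 1 (z = 0.28): the sphere: section is a regular 16-gon, circumradius = √(r²−h²) = √(3.5²−3.22²) = 1.372 (area = (16/2)·1.372²·sin(360°/16) = 5.76 mm²); the cone at (-2.5, 15) is not intersected at this z (z outside [2, 7.5]); the cube at (15.5, 11) is not intersected at this z (z outside [5.5, 30.5]); Taking the union: only the r=3.5 sphere is present, so the union is just that shape — area = 5.76 mm². So its area = 5.76 mm². Layer 19 (z = 5.32): the r=3.5 sphere slices to a regular 16-gon of circumradius 2.990 (√(r²−h²) with h=1.82 from center) (area = (16/2)·2.990²·sin(360°/16) = 27.36 mm²); the cone at (-2.5, 15) contributes a regular 16-gon of circumradius 7.387 (interpolated between r1=9.5 and r2=6 at t=0.604) (area = (16/2)·7.387²·sin(360°/16) = 167.07 mm²); the cube at (15.5, 11) is absent (z outside [5.5, 30.5]); Combining (union): the 2 present regions are separate (no shared area or edge), so areas and boundary lengths simply add and each stays a separate island — area = 194.43 mm². So its area = 194.43 mm². Layer 19 is larger (194.43 vs 5.76 mm²).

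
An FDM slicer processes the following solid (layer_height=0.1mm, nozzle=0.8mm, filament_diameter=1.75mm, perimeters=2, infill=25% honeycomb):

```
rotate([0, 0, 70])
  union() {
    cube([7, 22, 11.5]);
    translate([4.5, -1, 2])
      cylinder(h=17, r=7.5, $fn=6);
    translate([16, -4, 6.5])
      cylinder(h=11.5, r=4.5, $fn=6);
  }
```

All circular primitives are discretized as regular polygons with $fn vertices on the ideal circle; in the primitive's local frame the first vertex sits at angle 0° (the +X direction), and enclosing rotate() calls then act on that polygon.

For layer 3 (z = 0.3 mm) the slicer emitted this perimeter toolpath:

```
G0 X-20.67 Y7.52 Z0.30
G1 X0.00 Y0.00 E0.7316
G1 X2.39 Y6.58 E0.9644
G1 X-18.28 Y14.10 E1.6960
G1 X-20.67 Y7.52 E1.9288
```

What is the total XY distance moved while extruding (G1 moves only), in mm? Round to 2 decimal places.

Sum the Euclidean lengths of each G1 segment: total = 57.99 mm.

57.99 mm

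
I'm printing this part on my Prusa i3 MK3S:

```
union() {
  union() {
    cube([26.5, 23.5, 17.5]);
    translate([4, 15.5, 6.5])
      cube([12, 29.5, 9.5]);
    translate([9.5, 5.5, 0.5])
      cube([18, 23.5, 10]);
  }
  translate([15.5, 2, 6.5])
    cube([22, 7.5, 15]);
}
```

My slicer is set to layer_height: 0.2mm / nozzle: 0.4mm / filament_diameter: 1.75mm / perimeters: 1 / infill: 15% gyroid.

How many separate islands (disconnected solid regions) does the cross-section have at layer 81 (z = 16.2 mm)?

1

At z = 16.2 mm: the cube is present — its section is the full 26.5×23.5 rectangle; the cube at (4, 15.5) does not reach this height (z outside [6.5, 16]); the cube at (9.5, 5.5) does not reach this height (z outside [0.5, 10.5]); Taking the union: only the 26.5×23.5 cube is present, so the union is just that shape — 1 connected region; the cube at (15.5, 2) (footprint 22×7.5) is included at this height; Combining (union): the regions partially overlap (shared area 82.50 mm²), so overlapping operands fuse into one piece — 1 connected region. Overall, the cross-section is a single solid region. Island count = 1.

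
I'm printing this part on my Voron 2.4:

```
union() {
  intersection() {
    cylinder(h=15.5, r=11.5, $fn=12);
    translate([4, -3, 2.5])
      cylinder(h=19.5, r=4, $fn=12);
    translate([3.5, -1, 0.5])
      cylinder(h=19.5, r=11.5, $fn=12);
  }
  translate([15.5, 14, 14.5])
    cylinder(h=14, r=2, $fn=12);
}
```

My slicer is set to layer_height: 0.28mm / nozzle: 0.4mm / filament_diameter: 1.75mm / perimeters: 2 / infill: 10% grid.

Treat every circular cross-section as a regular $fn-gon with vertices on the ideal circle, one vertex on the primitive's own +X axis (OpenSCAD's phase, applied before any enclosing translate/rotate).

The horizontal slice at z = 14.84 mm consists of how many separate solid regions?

At z = 14.84 mm: the r=11.5 cylinder gives a regular 12-gon of circumradius 11.5 (constant along its height); the r=4 cylinder at (4, -3) gives a regular 12-gon of circumradius 4 (constant along its height); the cylinder at (3.5, -1): section is a regular 12-gon, circumradius r=11.5; After intersecting: the r=4 cylinder at (4, -3) lies inside the r=11.5 cylinder, so the common part is the r=4 cylinder at (4, -3) itself; the running intersection lies inside the r=11.5 cylinder at (3.5, -1), so it is kept whole — 1 connected region; the cylinder at (15.5, 14): section is a regular 12-gon, circumradius r=2; Combining (union): the 2 present regions are separate (no shared area or edge), so areas and boundary lengths simply add and each stays a separate island — 2 connected regions. The result has 2 disconnected regions.

2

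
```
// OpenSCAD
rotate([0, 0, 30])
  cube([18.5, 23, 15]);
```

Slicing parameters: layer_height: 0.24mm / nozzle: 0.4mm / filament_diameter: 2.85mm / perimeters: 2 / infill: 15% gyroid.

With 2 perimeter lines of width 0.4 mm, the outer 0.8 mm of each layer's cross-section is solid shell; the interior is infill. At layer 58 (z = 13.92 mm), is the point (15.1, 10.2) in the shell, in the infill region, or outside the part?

shell

At z = 13.92 mm: the cube (footprint 18.5×23) is included at this height; (whole slice rotated 30° about Z — lengths, areas and connectivity unchanged). Overall, the cross-section is a single solid region. Undo the 30° rotation: the query point maps to (18.177, 1.283) in the un-rotated model frame. The nearest boundary edge runs (18.50, 0.00)→(18.50, 23.00); distance from the point to it = 0.32 mm. The point is inside the cross-section, 0.32 mm from the nearest boundary — within the 0.8 mm shell band (2 × 0.4).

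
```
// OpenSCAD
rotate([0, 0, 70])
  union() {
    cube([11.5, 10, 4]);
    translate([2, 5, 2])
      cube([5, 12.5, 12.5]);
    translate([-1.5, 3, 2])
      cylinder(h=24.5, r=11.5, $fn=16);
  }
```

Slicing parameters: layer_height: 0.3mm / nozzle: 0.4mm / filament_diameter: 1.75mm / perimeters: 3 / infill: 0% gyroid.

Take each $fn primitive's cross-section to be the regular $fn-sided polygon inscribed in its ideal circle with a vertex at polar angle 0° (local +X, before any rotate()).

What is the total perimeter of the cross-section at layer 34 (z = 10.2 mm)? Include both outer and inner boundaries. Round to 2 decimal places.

At z = 10.2 mm: the cube does not reach this height (z outside [0, 4]); the cube at (2, 5) (footprint 5×12.5) is included at this height (perimeter 35.00 mm); the cylinder at (-1.5, 3): section is a regular 16-gon, circumradius r=11.5 (perimeter = 2·16·11.500·sin(180°/16) = 71.79 mm); Merging all regions: the regions partially overlap (shared area 37.53 mm²), so the edge portions inside another operand are dropped and the merged outline is re-measured after clipping — boundary = 81.34 mm; (whole slice rotated 70° about Z — lengths, areas and connectivity unchanged). Overall, the cross-section is a single solid region. Total boundary length (outer) = 81.34 mm.

81.34 mm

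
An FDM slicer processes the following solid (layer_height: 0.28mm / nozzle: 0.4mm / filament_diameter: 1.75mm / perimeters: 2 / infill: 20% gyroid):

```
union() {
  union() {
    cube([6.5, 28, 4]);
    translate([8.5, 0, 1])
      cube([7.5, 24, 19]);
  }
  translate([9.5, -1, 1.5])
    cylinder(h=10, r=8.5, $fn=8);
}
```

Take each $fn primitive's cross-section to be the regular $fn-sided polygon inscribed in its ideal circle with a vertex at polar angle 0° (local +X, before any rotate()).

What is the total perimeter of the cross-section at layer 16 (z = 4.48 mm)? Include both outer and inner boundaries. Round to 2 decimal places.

At z = 4.48 mm: the cube does not reach this height (z outside [0, 4]); the cube at (8.5, 0) is present — its section is the full 7.5×24 rectangle (perimeter 63.00 mm); Combining (union): only the 7.5×24 cube at (8.5, 0) is present, so the union is just that shape — boundary = 63.00 mm; the r=8.5 cylinder at (9.5, -1) gives a regular 8-gon of circumradius 8.5 (constant along its height) (perimeter = 2·8·8.500·sin(180°/8) = 52.04 mm); Taking the union: the regions partially overlap (shared area 47.05 mm²), so the edge portions inside another operand are dropped and the merged outline is re-measured after clipping — boundary = 87.76 mm. Overall, the cross-section is a single solid region. Total boundary length (outer) = 87.76 mm.

87.76 mm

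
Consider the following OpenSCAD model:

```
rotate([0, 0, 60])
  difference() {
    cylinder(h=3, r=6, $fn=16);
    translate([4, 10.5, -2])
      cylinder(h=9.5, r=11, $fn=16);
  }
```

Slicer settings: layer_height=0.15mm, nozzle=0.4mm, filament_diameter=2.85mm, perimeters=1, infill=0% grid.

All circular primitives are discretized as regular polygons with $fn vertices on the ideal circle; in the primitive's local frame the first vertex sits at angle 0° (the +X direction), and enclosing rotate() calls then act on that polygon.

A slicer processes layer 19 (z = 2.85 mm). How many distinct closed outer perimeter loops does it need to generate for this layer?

At z = 2.85 mm: the cylinder: section is a regular 16-gon, circumradius r=6; the r=11 cylinder at (4, 10.5) gives a regular 16-gon of circumradius 11 (constant along its height); Subtracting the remaining from the first: starting from the r=6 cylinder, the r=11 cylinder at (4, 10.5) partially overlaps it — only the 44.50 mm² overlap (of its 370.44 mm²) is removed, clipping the outline — 1 connected region; (whole slice rotated 60° about Z — lengths, areas and connectivity unchanged). The result has 1 disconnected region.

1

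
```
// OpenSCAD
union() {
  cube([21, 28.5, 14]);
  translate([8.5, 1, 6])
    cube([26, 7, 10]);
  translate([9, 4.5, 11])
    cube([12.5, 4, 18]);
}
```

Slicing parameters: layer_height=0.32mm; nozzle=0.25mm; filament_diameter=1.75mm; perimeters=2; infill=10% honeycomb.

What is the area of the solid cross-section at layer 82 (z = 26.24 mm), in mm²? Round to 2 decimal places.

50.00 mm²

At z = 26.24 mm: the cube is not intersected at this z (z outside [0, 14]); the cube at (8.5, 1) does not reach this height (z outside [6, 16]); the 12.5×4 cube at (9, 4.5) contributes its full rectangle (area 50.00 mm²); Combining (union): only the 12.5×4 cube at (9, 4.5) is present, so the union is just that shape — area = 50.00 mm². Overall, the cross-section is a single solid region. Net area = 50.00 mm².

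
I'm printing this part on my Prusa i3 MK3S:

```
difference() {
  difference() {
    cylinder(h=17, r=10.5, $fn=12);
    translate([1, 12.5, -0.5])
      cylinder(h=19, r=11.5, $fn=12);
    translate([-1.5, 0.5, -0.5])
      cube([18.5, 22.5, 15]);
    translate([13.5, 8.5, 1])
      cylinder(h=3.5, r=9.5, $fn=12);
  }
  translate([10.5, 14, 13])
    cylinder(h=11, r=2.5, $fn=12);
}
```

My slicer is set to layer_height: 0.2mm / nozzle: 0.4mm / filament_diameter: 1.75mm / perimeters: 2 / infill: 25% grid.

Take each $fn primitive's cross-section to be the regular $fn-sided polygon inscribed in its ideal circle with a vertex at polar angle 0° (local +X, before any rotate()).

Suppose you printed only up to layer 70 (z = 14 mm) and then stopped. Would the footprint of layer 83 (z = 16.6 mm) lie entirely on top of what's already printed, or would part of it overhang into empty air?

Compare the two slices. At z = 14: the r=10.5 cylinder gives a regular 12-gon of circumradius 10.5 (constant along its height) (area = (12/2)·10.500²·sin(360°/12) = 330.75 mm²); the r=11.5 cylinder at (1, 12.5) contributes a regular 12-gon of circumradius 11.5 (area = (12/2)·11.500²·sin(360°/12) = 396.75 mm²); the 18.5×22.5 cube at (-1.5, 0.5) contributes its full rectangle (area 416.25 mm²); the cylinder at (13.5, 8.5) is absent (z outside [1, 4.5]); Taking the first minus the rest: starting from the r=10.5 cylinder (330.75 mm²), the r=11.5 cylinder at (1, 12.5) partially overlaps it — only the 109.15 mm² overlap (of its 396.75 mm²) is removed, clipping the outline; the 18.5×22.5 cube at (-1.5, 0.5) partially overlaps it — only the 19.93 mm² overlap (of its 416.25 mm²) is removed, clipping the outline — area = 201.68 mm²; the r=2.5 cylinder at (10.5, 14) contributes a regular 12-gon of circumradius 2.5 (area = (12/2)·2.500²·sin(360°/12) = 18.75 mm²); After the difference (first − rest): starting from that combined region (201.68 mm²), the r=2.5 cylinder at (10.5, 14) misses the remaining region (no effect) — area = 201.68 mm². At z = 16.6: the r=10.5 cylinder gives a regular 12-gon of circumradius 10.5 (constant along its height) (area = (12/2)·10.500²·sin(360°/12) = 330.75 mm²); the r=11.5 cylinder at (1, 12.5) contributes a regular 12-gon of circumradius 11.5 (area = (12/2)·11.500²·sin(360°/12) = 396.75 mm²); the cube at (-1.5, 0.5) is not intersected at this z (z outside [-0.5, 14.5]); the cylinder at (13.5, 8.5) is absent (z outside [1, 4.5]); After the difference (first − rest): starting from the r=10.5 cylinder (330.75 mm²), the r=11.5 cylinder at (1, 12.5) partially overlaps it — only the 109.15 mm² overlap (of its 396.75 mm²) is removed, clipping the outline — area = 221.60 mm²; the cylinder at (10.5, 14): section is a regular 12-gon, circumradius r=2.5 (area = (12/2)·2.500²·sin(360°/12) = 18.75 mm²); Subtracting the remaining from the first: starting from the result so far (221.60 mm²), the r=2.5 cylinder at (10.5, 14) misses the remaining region (no effect) — area = 221.60 mm². Checking containment: at z = 16.6 the cross-section extends beyond the z = 14 cross-section by about 19.93 mm².

part overhangs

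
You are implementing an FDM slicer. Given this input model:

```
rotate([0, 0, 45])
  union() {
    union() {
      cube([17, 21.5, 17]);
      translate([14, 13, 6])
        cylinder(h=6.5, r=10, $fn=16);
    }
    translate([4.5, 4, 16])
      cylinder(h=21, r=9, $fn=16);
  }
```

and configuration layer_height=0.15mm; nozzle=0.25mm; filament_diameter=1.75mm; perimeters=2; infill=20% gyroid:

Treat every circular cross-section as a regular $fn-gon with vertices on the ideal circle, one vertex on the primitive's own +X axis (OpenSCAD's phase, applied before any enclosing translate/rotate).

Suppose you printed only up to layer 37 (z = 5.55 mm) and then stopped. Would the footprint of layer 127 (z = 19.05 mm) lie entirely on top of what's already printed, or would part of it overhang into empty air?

part overhangs

Compare the two slices. At z = 5.55: the cube is present — its section is the full 17×21.5 rectangle (area 365.50 mm²); the cylinder at (14, 13) does not reach this height (z outside [6, 12.5]); Combining (union): only the 17×21.5 cube is present, so the union is just that shape — area = 365.50 mm²; the cylinder at (4.5, 4) does not reach this height (z outside [16, 37]); Merging all regions: only that combined region is present, so the union is just that shape — area = 365.50 mm²; (whole slice rotated 45° about Z — lengths, areas and connectivity unchanged). At z = 19.05: the cube is absent (z outside [0, 17]); the cylinder at (14, 13) is not intersected at this z (z outside [6, 12.5]); Combining (union): nothing is present at this height; the r=9 cylinder at (4.5, 4) gives a regular 16-gon of circumradius 9 (constant along its height) (area = (16/2)·9.000²·sin(360°/16) = 247.98 mm²); Merging all regions: only the r=9 cylinder at (4.5, 4) is present, so the union is just that shape — area = 247.98 mm²; (rotated 45° about Z; rotation is an isometry so areas/perimeters/island counts are preserved). Checking containment: at z = 19.05 the cross-section extends beyond the z = 5.55 cross-section by about 95.42 mm².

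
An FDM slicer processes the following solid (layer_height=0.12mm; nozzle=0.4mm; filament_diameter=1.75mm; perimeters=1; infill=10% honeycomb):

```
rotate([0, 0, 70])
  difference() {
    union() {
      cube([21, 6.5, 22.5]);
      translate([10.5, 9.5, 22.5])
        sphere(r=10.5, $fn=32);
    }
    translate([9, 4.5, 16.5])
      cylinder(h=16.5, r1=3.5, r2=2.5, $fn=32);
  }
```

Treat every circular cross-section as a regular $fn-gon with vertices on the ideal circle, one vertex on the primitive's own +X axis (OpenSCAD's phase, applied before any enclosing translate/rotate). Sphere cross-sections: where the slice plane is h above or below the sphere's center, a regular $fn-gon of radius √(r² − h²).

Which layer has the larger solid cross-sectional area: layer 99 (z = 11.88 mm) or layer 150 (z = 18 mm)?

Layer 99 (z = 11.88): the 21×6.5 cube contributes its full rectangle (area 136.50 mm²); the sphere at (10.5, 9.5) does not reach this height (|z−center|=10.620 > r=10.5); Merging all regions: only the 21×6.5 cube is present, so the union is just that shape — area = 136.50 mm²; the cone at (9, 4.5) is absent (z outside [16.5, 33]); Subtracting the remaining from the first: none of the subtracted shapes is present at this height, so that combined region is unchanged — area = 136.50 mm²; (whole slice rotated 70° about Z — lengths, areas and connectivity unchanged). So its area = 136.50 mm². Layer 150 (z = 18): the cube (footprint 21×6.5) is included at this height (area 136.50 mm²); the sphere at (10.5, 9.5): section is a regular 32-gon, circumradius = √(r²−h²) = √(10.5²−4.5²) = 9.487 (area = (32/2)·9.487²·sin(360°/32) = 280.93 mm²); Taking the union: the regions partially overlap — summed areas 417.43 mm² minus the doubly-counted overlap 84.70 mm² gives 332.73 mm² — area = 332.73 mm²; the cone at (9, 4.5) (r1=3.5→r2=2.5) has section circumradius 3.409 here — a regular 32-gon (area = (32/2)·3.409²·sin(360°/32) = 36.28 mm²); Subtracting the remaining from the first: starting from that combined region (332.73 mm²), the cone at (9, 4.5) lies wholly inside it (removes its full 36.28 mm² and its 21.39 mm outline becomes a hole wall) — area = 296.45 mm²; (whole slice rotated 70° about Z — lengths, areas and connectivity unchanged). So its area = 296.45 mm². Layer 150 is larger (296.45 vs 136.50 mm²).

layer 150 (z = 18 mm)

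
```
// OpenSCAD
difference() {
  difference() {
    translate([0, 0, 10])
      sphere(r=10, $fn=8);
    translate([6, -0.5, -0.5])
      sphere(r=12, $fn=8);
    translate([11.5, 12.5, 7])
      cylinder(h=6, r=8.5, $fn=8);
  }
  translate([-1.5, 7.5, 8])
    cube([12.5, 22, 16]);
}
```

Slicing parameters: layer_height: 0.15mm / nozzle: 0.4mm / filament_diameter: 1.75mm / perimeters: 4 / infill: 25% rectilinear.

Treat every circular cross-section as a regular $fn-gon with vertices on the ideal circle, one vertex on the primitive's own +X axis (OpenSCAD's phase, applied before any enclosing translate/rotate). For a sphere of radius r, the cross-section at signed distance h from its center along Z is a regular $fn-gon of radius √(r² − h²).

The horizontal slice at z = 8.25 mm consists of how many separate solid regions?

At z = 8.25 mm: the r=10 sphere contributes a regular 8-gon of circumradius √(10²−1.75²) = 9.846; the r=12 sphere at (6, -0.5) slices to a regular 8-gon of circumradius 8.212 (√(r²−h²) with h=8.75 from center); the r=8.5 cylinder at (11.5, 12.5) gives a regular 8-gon of circumradius 8.5 (constant along its height); After the difference (first − rest): starting from the r=10 sphere, the r=12 sphere at (6, -0.5) partially overlaps it — only the 128.05 mm² overlap (of its 190.74 mm²) is removed, clipping the outline; the r=8.5 cylinder at (11.5, 12.5) partially overlaps it — only the 0.12 mm² overlap (of its 204.35 mm²) is removed, clipping the outline — 1 connected region; the cube at (-1.5, 7.5) (footprint 12.5×22) is included at this height; Subtracting the remaining from the first: starting from the result so far, the 12.5×22 cube at (-1.5, 7.5) partially overlaps it — only the 9.61 mm² overlap (of its 275.00 mm²) is removed, clipping the outline — 1 connected region. The result has 1 disconnected region.

1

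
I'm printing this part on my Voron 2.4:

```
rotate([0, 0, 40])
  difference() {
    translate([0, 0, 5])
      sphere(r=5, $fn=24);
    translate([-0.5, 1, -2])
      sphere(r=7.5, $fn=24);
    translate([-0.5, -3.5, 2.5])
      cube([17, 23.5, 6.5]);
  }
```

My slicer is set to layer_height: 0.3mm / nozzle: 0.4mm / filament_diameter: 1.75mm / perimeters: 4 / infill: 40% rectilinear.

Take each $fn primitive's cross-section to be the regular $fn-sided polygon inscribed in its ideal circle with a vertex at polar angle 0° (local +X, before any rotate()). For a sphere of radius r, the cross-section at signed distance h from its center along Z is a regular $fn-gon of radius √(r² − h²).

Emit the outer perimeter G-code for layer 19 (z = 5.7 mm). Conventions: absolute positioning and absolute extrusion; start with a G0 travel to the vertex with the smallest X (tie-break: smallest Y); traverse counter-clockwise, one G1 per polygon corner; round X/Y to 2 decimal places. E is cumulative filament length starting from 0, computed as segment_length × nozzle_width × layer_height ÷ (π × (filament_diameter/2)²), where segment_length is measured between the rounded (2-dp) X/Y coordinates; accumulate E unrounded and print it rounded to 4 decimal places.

At z = 5.7 mm: the r=5 sphere slices to a regular 24-gon of circumradius 4.951 (√(r²−h²) with h=0.7 from center); the sphere at (-0.5, 1) is absent (|z−center|=7.700 > r=7.5); the 17×23.5 cube at (-0.5, -3.5) contributes its full rectangle; Subtracting the remaining from the first: starting from the r=5 sphere, the 17×23.5 cube at (-0.5, -3.5) partially overlaps it — only the 38.88 mm² overlap (of its 399.50 mm²) is removed, clipping the outline — 1 connected region; (whole slice rotated 40° about Z — lengths, areas and connectivity unchanged). The outline is a single polygon with 17 vertices. Extrusion per mm of travel: 0.4 × 0.3 / (π × 0.875²) = 0.049890. Accumulating E over each segment gives final E = 1.5598.

G0 X-4.93 Y0.43 Z5.70
G1 X-4.88 Y-0.86 E0.0644
G1 X-4.49 Y-2.09 E0.1288
G1 X-3.79 Y-3.18 E0.1934
G1 X-2.84 Y-4.06 E0.2580
G1 X-1.69 Y-4.65 E0.3225
G1 X-0.43 Y-4.93 E0.3869
G1 X0.86 Y-4.88 E0.4513
G1 X2.09 Y-4.49 E0.5157
G1 X3.18 Y-3.79 E0.5803
G1 X4.06 Y-2.84 E0.6449
G1 X4.65 Y-1.69 E0.7094
G1 X4.93 Y-0.43 E0.7738
G1 X1.87 Y-3.00 E0.9732
G1 X-3.52 Y3.42 E1.3914
G1 X-4.06 Y2.84 E1.4309
G1 X-4.65 Y1.69 E1.4954
G1 X-4.93 Y0.43 E1.5598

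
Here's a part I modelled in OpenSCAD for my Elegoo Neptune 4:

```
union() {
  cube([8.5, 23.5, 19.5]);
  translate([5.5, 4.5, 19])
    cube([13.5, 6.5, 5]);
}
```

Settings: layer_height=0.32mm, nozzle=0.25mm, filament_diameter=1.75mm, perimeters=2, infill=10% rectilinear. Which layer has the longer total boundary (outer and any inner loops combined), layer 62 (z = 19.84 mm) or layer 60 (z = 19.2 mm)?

layer 60 (z = 19.2 mm)

Layer 62 (z = 19.84): the cube is not intersected at this z (z outside [0, 19.5]); the cube at (5.5, 4.5) is present — its section is the full 13.5×6.5 rectangle (perimeter 40.00 mm); Merging all regions: only the 13.5×6.5 cube at (5.5, 4.5) is present, so the union is just that shape — boundary = 40.00 mm. So its perimeter = 40.00 mm. Layer 60 (z = 19.2): the cube (footprint 8.5×23.5) is included at this height (perimeter 64.00 mm); the cube at (5.5, 4.5) (footprint 13.5×6.5) is included at this height (perimeter 40.00 mm); Combining (union): the regions partially overlap (shared area 19.50 mm²), so the edge portions inside another operand are dropped and the merged outline is re-measured after clipping — boundary = 85.00 mm. So its perimeter = 85.00 mm. Layer 60 is larger (85.00 vs 40.00 mm).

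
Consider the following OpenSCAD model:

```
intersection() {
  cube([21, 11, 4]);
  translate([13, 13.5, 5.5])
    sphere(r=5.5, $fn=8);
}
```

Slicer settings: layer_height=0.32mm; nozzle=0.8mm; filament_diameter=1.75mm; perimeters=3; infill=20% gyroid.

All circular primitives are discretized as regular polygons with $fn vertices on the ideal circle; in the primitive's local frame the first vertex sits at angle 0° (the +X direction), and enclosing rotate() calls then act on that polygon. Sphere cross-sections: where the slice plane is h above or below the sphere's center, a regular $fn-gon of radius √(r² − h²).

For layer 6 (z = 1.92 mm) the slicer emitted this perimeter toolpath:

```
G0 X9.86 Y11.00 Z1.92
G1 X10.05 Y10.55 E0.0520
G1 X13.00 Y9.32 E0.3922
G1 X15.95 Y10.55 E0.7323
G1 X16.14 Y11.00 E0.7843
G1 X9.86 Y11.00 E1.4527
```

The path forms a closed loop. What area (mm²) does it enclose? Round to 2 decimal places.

Apply the shoelace formula to the sequence of (X, Y) vertices; enclosed area = 6.37 mm².

6.37 mm²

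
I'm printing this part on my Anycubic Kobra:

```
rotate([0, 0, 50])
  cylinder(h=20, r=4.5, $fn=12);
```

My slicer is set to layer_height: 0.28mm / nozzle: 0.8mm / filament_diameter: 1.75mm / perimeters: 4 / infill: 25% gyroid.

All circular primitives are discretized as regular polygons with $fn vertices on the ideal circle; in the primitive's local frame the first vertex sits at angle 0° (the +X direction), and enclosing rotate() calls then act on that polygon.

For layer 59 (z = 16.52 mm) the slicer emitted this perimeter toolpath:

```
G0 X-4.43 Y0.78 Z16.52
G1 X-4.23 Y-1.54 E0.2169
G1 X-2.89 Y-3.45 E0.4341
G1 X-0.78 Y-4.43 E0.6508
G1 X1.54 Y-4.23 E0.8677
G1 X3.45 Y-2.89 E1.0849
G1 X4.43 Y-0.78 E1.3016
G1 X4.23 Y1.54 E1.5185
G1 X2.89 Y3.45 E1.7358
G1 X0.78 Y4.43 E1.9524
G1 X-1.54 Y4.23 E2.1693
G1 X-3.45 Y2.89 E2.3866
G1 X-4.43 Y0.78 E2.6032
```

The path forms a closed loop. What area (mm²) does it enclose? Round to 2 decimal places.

Apply the shoelace formula to the sequence of (X, Y) vertices; enclosed area = 60.75 mm².

60.75 mm²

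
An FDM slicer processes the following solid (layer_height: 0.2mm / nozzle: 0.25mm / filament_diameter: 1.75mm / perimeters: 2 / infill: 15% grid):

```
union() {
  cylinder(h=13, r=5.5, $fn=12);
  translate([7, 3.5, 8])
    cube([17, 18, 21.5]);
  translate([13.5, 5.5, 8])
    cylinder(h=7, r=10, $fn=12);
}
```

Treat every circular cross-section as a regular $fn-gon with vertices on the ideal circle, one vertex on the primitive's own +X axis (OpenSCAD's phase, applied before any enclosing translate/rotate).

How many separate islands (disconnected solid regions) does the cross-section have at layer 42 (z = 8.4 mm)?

At z = 8.4 mm: the cylinder: section is a regular 12-gon, circumradius r=5.5; the cube at (7, 3.5) (footprint 17×18) is included at this height; the r=10 cylinder at (13.5, 5.5) contributes a regular 12-gon of circumradius 10; Taking the union: the regions partially overlap (shared area 167.54 mm²), so overlapping operands fuse into one piece — 1 connected region. Overall, the cross-section is a single solid region. Island count = 1.

1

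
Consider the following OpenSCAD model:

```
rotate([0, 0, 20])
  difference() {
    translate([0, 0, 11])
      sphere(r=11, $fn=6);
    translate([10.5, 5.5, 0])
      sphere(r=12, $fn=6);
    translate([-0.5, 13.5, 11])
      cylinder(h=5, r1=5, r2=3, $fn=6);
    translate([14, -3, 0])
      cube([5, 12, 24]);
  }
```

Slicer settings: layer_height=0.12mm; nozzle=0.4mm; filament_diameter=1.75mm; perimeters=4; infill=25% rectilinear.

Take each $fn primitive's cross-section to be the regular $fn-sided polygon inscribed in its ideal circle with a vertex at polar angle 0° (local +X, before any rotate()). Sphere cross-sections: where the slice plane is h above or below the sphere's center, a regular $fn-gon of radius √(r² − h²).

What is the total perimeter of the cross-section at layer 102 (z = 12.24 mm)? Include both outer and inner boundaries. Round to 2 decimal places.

At z = 12.24 mm: the sphere: section is a regular 6-gon, circumradius = √(r²−h²) = √(11²−1.24²) = 10.930 (perimeter = 2·6·10.930·sin(180°/6) = 65.58 mm); the sphere at (10.5, 5.5) is not intersected at this z (|z−center|=12.240 > r=12); the cone at (-0.5, 13.5) (r1=5→r2=3) has section circumradius 4.504 here — a regular 6-gon (perimeter = 2·6·4.504·sin(180°/6) = 27.02 mm); the cube at (14, -3) is present — its section is the full 5×12 rectangle (perimeter 34.00 mm); Subtracting the remaining from the first: starting from the r=11 sphere, the cone at (-0.5, 13.5) misses the remaining region (no effect); the 5×12 cube at (14, -3) misses the remaining region (no effect) — boundary = 65.58 mm; (rotated 20° about Z; rotation is an isometry so areas/perimeters/island counts are preserved). Overall, the cross-section is a single solid region. Total boundary length (outer) = 65.58 mm.

65.58 mm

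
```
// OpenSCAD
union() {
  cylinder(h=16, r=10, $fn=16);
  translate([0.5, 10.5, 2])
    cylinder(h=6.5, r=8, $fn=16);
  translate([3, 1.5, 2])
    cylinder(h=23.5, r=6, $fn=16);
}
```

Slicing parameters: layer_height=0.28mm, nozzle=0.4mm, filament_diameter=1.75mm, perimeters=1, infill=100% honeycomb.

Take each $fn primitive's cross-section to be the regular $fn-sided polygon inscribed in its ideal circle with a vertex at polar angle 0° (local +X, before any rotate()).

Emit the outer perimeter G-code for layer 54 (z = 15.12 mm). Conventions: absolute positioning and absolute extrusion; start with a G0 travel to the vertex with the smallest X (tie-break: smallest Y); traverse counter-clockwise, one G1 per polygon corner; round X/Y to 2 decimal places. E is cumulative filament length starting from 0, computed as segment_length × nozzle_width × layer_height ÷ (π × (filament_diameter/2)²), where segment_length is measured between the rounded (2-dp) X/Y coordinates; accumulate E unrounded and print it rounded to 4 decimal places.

G0 X-10.00 Y0.00 Z15.12
G1 X-9.24 Y-3.83 E0.1818
G1 X-7.07 Y-7.07 E0.3634
G1 X-3.83 Y-9.24 E0.5450
G1 X0.00 Y-10.00 E0.7268
G1 X3.83 Y-9.24 E0.9086
G1 X7.07 Y-7.07 E1.0902
G1 X9.24 Y-3.83 E1.2718
G1 X10.00 Y0.00 E1.4536
G1 X9.24 Y3.83 E1.6354
G1 X7.07 Y7.07 E1.8170
G1 X3.83 Y9.24 E1.9986
G1 X0.00 Y10.00 E2.1804
G1 X-3.83 Y9.24 E2.3622
G1 X-7.07 Y7.07 E2.5438
G1 X-9.24 Y3.83 E2.7254
G1 X-10.00 Y0.00 E2.9072

At z = 15.12 mm: the cylinder: section is a regular 16-gon, circumradius r=10; the cylinder at (0.5, 10.5) is not intersected at this z (z outside [2, 8.5]); the r=6 cylinder at (3, 1.5) contributes a regular 16-gon of circumradius 6; Merging all regions: the r=6 cylinder at (3, 1.5) lies entirely inside the r=10 cylinder, so the union is just the r=10 cylinder — 1 connected region. The outline is a single polygon with 16 vertices. Extrusion per mm of travel: 0.4 × 0.28 / (π × 0.875²) = 0.046564. Accumulating E over each segment gives final E = 2.9072.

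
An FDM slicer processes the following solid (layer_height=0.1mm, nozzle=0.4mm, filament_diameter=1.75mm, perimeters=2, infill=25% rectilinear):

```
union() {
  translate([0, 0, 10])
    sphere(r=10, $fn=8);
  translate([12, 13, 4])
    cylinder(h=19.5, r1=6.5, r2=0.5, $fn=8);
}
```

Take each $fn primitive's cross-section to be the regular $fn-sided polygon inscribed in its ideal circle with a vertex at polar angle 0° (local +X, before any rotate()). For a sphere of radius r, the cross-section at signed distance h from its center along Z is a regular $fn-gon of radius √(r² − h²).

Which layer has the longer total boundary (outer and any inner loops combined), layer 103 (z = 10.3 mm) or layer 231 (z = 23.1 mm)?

layer 103 (z = 10.3 mm)

Layer 103 (z = 10.3): the r=10 sphere slices to a regular 8-gon of circumradius 9.995 (√(r²−h²) with h=0.3 from center) (perimeter = 2·8·9.995·sin(180°/8) = 61.20 mm); the cone at (12, 13) contributes a regular 8-gon of circumradius 4.562 (interpolated between r1=6.5 and r2=0.5 at t=0.323) (perimeter = 2·8·4.562·sin(180°/8) = 27.93 mm); Merging all regions: the 2 present regions are separate (no shared area or edge), so areas and boundary lengths simply add and each stays a separate island — boundary = 89.13 mm. So its perimeter = 89.13 mm. Layer 231 (z = 23.1): the sphere does not reach this height (|z−center|=13.100 > r=10); the cone at (12, 13) (r1=6.5→r2=0.5) has section circumradius 0.623 here — a regular 8-gon (perimeter = 2·8·0.623·sin(180°/8) = 3.82 mm); Combining (union): only the cone at (12, 13) is present, so the union is just that shape — boundary = 3.82 mm. So its perimeter = 3.82 mm. Layer 103 is larger (89.13 vs 3.82 mm).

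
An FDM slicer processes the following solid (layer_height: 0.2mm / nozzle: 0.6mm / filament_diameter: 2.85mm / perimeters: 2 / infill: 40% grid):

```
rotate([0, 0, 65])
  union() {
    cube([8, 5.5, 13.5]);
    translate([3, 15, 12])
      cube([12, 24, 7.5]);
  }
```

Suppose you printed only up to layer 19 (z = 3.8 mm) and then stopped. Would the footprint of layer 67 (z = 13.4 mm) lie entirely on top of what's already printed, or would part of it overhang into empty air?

Compare the two slices. At z = 3.8: the 8×5.5 cube contributes its full rectangle (area 44.00 mm²); the cube at (3, 15) is absent (z outside [12, 19.5]); Merging all regions: only the 8×5.5 cube is present, so the union is just that shape — area = 44.00 mm²; (whole slice rotated 65° about Z — lengths, areas and connectivity unchanged). At z = 13.4: the cube (footprint 8×5.5) is included at this height (area 44.00 mm²); the cube at (3, 15) is present — its section is the full 12×24 rectangle (area 288.00 mm²); Combining (union): the 2 present regions are separate (no shared area or edge), so areas and boundary lengths simply add and each stays a separate island — area = 332.00 mm²; (whole slice rotated 65° about Z — lengths, areas and connectivity unchanged). Checking containment: at z = 13.4 the cross-section extends beyond the z = 3.8 cross-section by about 288.00 mm².

part overhangs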